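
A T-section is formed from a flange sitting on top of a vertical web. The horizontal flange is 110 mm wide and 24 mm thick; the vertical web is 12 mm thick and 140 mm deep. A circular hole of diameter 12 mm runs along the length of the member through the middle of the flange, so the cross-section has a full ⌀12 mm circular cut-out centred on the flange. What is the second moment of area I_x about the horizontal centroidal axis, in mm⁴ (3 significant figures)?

Break the section into simple shapes (no overlaps), measuring from the bottom-left corner of the bounding box.
Flange: 110 × 24, A = 2 640 mm², y = 152 mm, Ī = 126 720 mm⁴.
Web: 12 × 140, A = 1 680 mm², y = 70 mm, Ī = 2 744 000 mm⁴.
Hole (subtracted): ⌀12, A = 113.1 mm², y = 152 mm, Ī = 1017.9 mm⁴.
Centroid: ȳ = ΣA·y / ΣA = 119.25 mm.
Transfer each piece to the horizontal centroidal axis using Ī + A·d² with d = y − 119.25:
  flange: d = 32.746 mm → contributes +2 957 625 mm⁴
  web: d = -49.254 mm → contributes +6 819 577 mm⁴
  hole: d = 32.746 mm → contributes −122 294 mm⁴
Total I = 9 654 908 mm⁴.

I_x ≈ 9.65 × 10⁶ mm⁴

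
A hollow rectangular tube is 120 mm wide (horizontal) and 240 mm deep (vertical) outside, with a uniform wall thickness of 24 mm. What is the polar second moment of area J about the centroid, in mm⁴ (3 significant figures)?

J ≈ 1.24 × 10⁸ mm⁴

Decompose the section into non-overlapping parts with the origin at the bottom-left of its bounding rectangle.
Outer rectangle: 120 × 240, A = 28 800 mm², y = 120 mm, Ī = 138 240 000 mm⁴.
Inner void (subtracted): 72 × 192, A = 13 824 mm², y = 120 mm, Ī = 42 467 328 mm⁴.
By symmetry the centroid is at mid-height, ȳ = 120 mm.
All pieces are centred on the centroidal x-axis, so I = ΣĪ (holes subtracted) = 95 772 672 mm⁴.
Repeating about the centroidal y-axis gives I_y = 28 588 032 mm⁴.
Polar second moment: J = I_x + I_y = 124 360 704 mm⁴.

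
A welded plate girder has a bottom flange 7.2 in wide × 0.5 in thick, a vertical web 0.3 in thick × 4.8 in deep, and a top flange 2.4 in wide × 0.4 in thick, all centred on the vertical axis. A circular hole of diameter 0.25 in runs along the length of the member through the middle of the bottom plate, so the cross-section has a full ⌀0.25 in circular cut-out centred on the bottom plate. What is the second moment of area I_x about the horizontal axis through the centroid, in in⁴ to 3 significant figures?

Decompose the section into non-overlapping parts with the origin at the bottom-left of its bounding rectangle.
Bottom plate: 7.2 × 0.5, A = 3.6 in², y = 0.25 in, Ī = 0.075 in⁴.
Web plate: 0.3 × 4.8, A = 1.44 in², y = 2.9 in, Ī = 2.7648 in⁴.
Top plate: 2.4 × 0.4, A = 0.96 in², y = 5.5 in, Ī = 0.0128 in⁴.
Hole (subtracted): ⌀0.25, A = 0.049087 in², y = 0.25 in, Ī = 0.00019175 in⁴.
Centroid: ȳ = ΣA·y / ΣA = 1.7382 in.
Transfer each piece to the horizontal axis through the centroid using Ī + A·d² with d = y − 1.7382:
  bottom plate: d = -1.4882 in → contributes +8.0478 in⁴
  web plate: d = 1.1618 in → contributes +4.7086 in⁴
  top plate: d = 3.7618 in → contributes +13.598 in⁴
  hole: d = -1.4882 in → contributes −0.1089 in⁴
Total I = 26.246 in⁴.

I_x ≈ 26.2 in⁴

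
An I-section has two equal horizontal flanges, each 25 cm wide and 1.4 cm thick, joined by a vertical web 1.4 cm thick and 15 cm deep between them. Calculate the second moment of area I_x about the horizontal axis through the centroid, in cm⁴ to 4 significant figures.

Break the section into simple shapes (no overlaps), measuring from the bottom-left corner of the bounding box.
Bottom flange: 25 × 1.4, A = 35 cm², y = 0.7 cm, Ī = 5.71667 cm⁴.
Web: 1.4 × 15, A = 21 cm², y = 8.9 cm, Ī = 393.75 cm⁴.
Top flange: 25 × 1.4, A = 35 cm², y = 17.1 cm, Ī = 5.71667 cm⁴.
By symmetry the centroid is at mid-height, ȳ = 8.9 cm.
Transfer each piece to the horizontal axis through the centroid using Ī + A·d² with d = y − 8.9:
  bottom flange: d = -8.2 cm → contributes +2359.12 cm⁴
  web: d = 0 cm → contributes +393.75 cm⁴
  top flange: d = 8.2 cm → contributes +2359.12 cm⁴
Total I = 5111.98 cm⁴.

I_x ≈ 5112 cm⁴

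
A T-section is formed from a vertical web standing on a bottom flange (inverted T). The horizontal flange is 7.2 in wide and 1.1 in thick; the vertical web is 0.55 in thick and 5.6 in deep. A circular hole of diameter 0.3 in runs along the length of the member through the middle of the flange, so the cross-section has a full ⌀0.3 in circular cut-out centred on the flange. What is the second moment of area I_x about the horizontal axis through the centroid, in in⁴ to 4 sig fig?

I_x ≈ 33.67 in⁴

Treat the section as a set of non-overlapping primitives; coordinates are from the bounding-box lower-left.
Flange: 7.2 × 1.1, A = 7.92 in², y = 0.55 in, Ī = 0.7986 in⁴.
Web: 0.55 × 5.6, A = 3.08 in², y = 3.9 in, Ī = 8.04907 in⁴.
Hole (subtracted): ⌀0.3, A = 0.0706858 in², y = 0.55 in, Ī = 0.000397608 in⁴.
Centroid: ȳ = ΣA·y / ΣA = 1.49407 in.
Transfer each piece to the horizontal axis through the centroid using Ī + A·d² with d = y − 1.49407:
  flange: d = -0.944067 in → contributes +7.85739 in⁴
  web: d = 2.40593 in → contributes +25.8777 in⁴
  hole: d = -0.944067 in → contributes −0.0633972 in⁴
Total I = 33.6717 in⁴.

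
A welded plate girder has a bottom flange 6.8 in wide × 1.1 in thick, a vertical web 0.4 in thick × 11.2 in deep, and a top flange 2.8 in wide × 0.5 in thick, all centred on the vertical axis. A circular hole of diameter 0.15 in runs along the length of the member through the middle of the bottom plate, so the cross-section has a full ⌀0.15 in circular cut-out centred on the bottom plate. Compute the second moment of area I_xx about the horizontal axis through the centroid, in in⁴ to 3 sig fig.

Decompose the section into non-overlapping parts with the origin at the bottom-left of its bounding rectangle.
Bottom plate: 6.8 × 1.1, A = 7.48 in², y = 0.55 in, Ī = 0.75423 in⁴.
Web plate: 0.4 × 11.2, A = 4.48 in², y = 6.7 in, Ī = 46.831 in⁴.
Top plate: 2.8 × 0.5, A = 1.4 in², y = 12.55 in, Ī = 0.029167 in⁴.
Hole (subtracted): ⌀0.15, A = 0.017671 in², y = 0.55 in, Ī = 0.00002485 in⁴.
Centroid: ȳ = ΣA·y / ΣA = 3.8742 in.
Transfer each piece to the horizontal axis through the centroid using Ī + A·d² with d = y − 3.8742:
  bottom plate: d = -3.3242 in → contributes +83.408 in⁴
  web plate: d = 2.8258 in → contributes +82.605 in⁴
  top plate: d = 8.6758 in → contributes +105.41 in⁴
  hole: d = -3.3242 in → contributes −0.19529 in⁴
Total I = 271.23 in⁴.

I_xx ≈ 271 in⁴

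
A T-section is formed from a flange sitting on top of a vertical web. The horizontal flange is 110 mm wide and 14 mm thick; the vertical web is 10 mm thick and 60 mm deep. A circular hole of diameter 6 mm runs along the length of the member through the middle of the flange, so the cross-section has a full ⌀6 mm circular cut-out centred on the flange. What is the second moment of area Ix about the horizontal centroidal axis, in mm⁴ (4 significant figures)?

Ix ≈ 7.931 × 10⁵ mm⁴

Treat the section as a set of non-overlapping primitives; coordinates are from the bounding-box lower-left.
Flange: 110 × 14, A = 1 540 mm², y = 67 mm, Ī = 25153.3 mm⁴.
Web: 10 × 60, A = 600 mm², y = 30 mm, Ī = 180 000 mm⁴.
Hole (subtracted): ⌀6, A = 28.2743 mm², y = 67 mm, Ī = 63.6173 mm⁴.
Centroid: ȳ = ΣA·y / ΣA = 56.4873 mm.
Transfer each piece to the horizontal centroidal axis using Ī + A·d² with d = y − 56.4873:
  flange: d = 10.5127 mm → contributes +195 350 mm⁴
  web: d = -26.4873 mm → contributes +600 945 mm⁴
  hole: d = 10.5127 mm → contributes −3188.43 mm⁴
Total I = 793 107 mm⁴.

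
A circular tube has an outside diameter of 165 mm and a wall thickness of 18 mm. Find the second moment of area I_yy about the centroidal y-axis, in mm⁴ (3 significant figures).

Split into non-overlapping primitives; take the origin at the lower-left of the bounding box.
Outer circle: ⌀165, A = 21 382 mm², x = 82.5 mm, Ī = 36 383 601 mm⁴.
Bore (subtracted): ⌀129, A = 13 070 mm², x = 82.5 mm, Ī = 13 593 420 mm⁴.
By symmetry the centroid is at mid-width, x̄ = 82.5 mm.
All pieces are centred on the centroidal y-axis, so I = ΣĪ (holes subtracted) = 22 790 180 mm⁴.

I_yy ≈ 2.28 × 10⁷ mm⁴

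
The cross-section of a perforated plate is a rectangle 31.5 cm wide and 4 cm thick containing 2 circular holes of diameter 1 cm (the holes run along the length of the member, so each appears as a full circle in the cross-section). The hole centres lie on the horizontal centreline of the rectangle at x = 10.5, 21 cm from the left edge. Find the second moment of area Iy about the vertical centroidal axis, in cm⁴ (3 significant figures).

Iy ≈ 1.04 × 10⁴ cm⁴

Decompose the section into non-overlapping parts with the origin at the bottom-left of its bounding rectangle.
Plate: 31.5 × 4, A = 126 cm², x = 15.75 cm, Ī = 10 419 cm⁴.
Hole 1 (subtracted): ⌀1, A = 0.7854 cm², x = 10.5 cm, Ī = 0.049087 cm⁴.
Hole 2 (subtracted): ⌀1, A = 0.7854 cm², x = 21 cm, Ī = 0.049087 cm⁴.
By symmetry the centroid is at mid-width, x̄ = 15.75 cm.
Transfer each piece to the vertical centroidal axis using Ī + A·d² with d = x − 15.75:
  plate: d = 0 cm → contributes +10 419 cm⁴
  hole 1: d = -5.25 cm → contributes −21.697 cm⁴
  hole 2: d = 5.25 cm → contributes −21.697 cm⁴
Total I = 10 375 cm⁴.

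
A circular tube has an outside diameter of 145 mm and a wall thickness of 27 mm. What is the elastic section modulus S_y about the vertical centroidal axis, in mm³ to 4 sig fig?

Decompose the section into non-overlapping parts with the origin at the bottom-left of its bounding rectangle.
Outer circle: ⌀145, A = 16 513 mm², x = 72.5 mm, Ī = 21 699 109 mm⁴.
Bore (subtracted): ⌀91, A = 6503.88 mm², x = 72.5 mm, Ī = 3 366 166 mm⁴.
By symmetry the centroid is at mid-width, x̄ = 72.5 mm.
All pieces are centred on the vertical centroidal axis, so I = ΣĪ (holes subtracted) = 18 332 944 mm⁴.
Extreme fibre distance c = 72.5 mm; S = I/c = 252 868 mm³.

S_y ≈ 2.529 × 10⁵ mm³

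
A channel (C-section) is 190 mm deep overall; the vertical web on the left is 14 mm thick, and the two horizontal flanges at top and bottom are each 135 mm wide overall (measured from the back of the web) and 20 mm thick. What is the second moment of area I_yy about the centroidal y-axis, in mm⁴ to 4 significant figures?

I_yy ≈ 1.377 × 10⁷ mm⁴

Split into non-overlapping primitives; take the origin at the lower-left of the bounding box.
Web: 14 × 190, A = 2 660 mm², x = 7 mm, Ī = 43446.7 mm⁴.
Top flange (beyond web): 121 × 20, A = 2 420 mm², x = 74.5 mm, Ī = 2 952 602 mm⁴.
Bottom flange (beyond web): 121 × 20, A = 2 420 mm², x = 74.5 mm, Ī = 2 952 602 mm⁴.
Centroid: x̄ = ΣA·x / ΣA = 50.56 mm.
Transfer each piece to the centroidal y-axis using Ī + A·d² with d = x − 50.56:
  web: d = -43.56 mm → contributes +5 090 726 mm⁴
  top flange (beyond web): d = 23.94 mm → contributes +4 339 561 mm⁴
  bottom flange (beyond web): d = 23.94 mm → contributes +4 339 561 mm⁴
Total I = 13 769 848 mm⁴.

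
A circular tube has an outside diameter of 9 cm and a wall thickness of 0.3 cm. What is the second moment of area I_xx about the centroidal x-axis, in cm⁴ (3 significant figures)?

Decompose the section into non-overlapping parts with the origin at the bottom-left of its bounding rectangle.
Outer circle: ⌀9, A = 63.617 cm², y = 4.5 cm, Ī = 322.06 cm⁴.
Bore (subtracted): ⌀8.4, A = 55.418 cm², y = 4.5 cm, Ī = 244.39 cm⁴.
By symmetry the centroid is at mid-height, ȳ = 4.5 cm.
All pieces are centred on the centroidal x-axis, so I = ΣĪ (holes subtracted) = 77.67 cm⁴.

I_xx ≈ 77.7 cm⁴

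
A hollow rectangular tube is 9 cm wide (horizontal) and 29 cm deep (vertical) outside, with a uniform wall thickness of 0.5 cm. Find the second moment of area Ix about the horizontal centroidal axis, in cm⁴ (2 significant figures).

Ix ≈ 3700 cm⁴

Decompose the section into non-overlapping parts with the origin at the bottom-left of its bounding rectangle.
Outer rectangle: 9 × 29, A = 261 cm², y = 14.5 cm, Ī = 18 292 cm⁴.
Inner void (subtracted): 8 × 28, A = 224 cm², y = 14.5 cm, Ī = 14 635 cm⁴.
By symmetry the centroid is at mid-height, ȳ = 14.5 cm.
All pieces are centred on the horizontal centroidal axis, so I = ΣĪ (holes subtracted) = 3 657 cm⁴.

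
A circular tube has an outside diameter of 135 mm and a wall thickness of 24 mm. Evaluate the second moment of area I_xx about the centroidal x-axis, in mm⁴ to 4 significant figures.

I_xx ≈ 1.349 × 10⁷ mm⁴

Decompose the section into non-overlapping parts with the origin at the bottom-left of its bounding rectangle.
Outer circle: ⌀135, A = 14313.9 mm², y = 67.5 mm, Ī = 16 304 406 mm⁴.
Bore (subtracted): ⌀87, A = 5944.68 mm², y = 67.5 mm, Ī = 2 812 205 mm⁴.
By symmetry the centroid is at mid-height, ȳ = 67.5 mm.
All pieces are centred on the centroidal x-axis, so I = ΣĪ (holes subtracted) = 13 492 201 mm⁴.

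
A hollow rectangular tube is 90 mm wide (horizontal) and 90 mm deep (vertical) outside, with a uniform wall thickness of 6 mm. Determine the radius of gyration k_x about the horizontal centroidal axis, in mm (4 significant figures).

k_x ≈ 34.38 mm

Decompose the section into non-overlapping parts with the origin at the bottom-left of its bounding rectangle.
Outer rectangle: 90 × 90, A = 8 100 mm², y = 45 mm, Ī = 5 467 500 mm⁴.
Inner void (subtracted): 78 × 78, A = 6 084 mm², y = 45 mm, Ī = 3 084 588 mm⁴.
By symmetry the centroid is at mid-height, ȳ = 45 mm.
All pieces are centred on the horizontal centroidal axis, so I = ΣĪ (holes subtracted) = 2 382 912 mm⁴.
Radius of gyration: k = √(I/A) = √(2 382 912 / 2 016) = 34.3802 mm.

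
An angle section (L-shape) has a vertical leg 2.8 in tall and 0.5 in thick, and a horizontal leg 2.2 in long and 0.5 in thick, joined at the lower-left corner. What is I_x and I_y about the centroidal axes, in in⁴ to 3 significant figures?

I_x ≈ 1.63 in⁴, I_y ≈ 0.874 in⁴

Split into non-overlapping primitives; take the origin at the lower-left of the bounding box.
Vertical leg: 0.5 × 2.8, A = 1.4 in², y = 1.4 in, Ī = 0.91467 in⁴.
Horizontal leg (remainder): 1.7 × 0.5, A = 0.85 in², y = 0.25 in, Ī = 0.017708 in⁴.
Centroid: ȳ = ΣA·y / ΣA = 0.96556 in.
Transfer each piece to the centroidal x-axis using Ī + A·d² with d = y − 0.96556:
  vertical leg: d = 0.43444 in → contributes +1.1789 in⁴
  horizontal leg (remainder): d = -0.71556 in → contributes +0.45293 in⁴
Total I = 1.6318 in⁴.
For the y-axis: x̄ = 0.66556 in.
Repeating about the centroidal y-axis gives I_y = 0.87383 in⁴.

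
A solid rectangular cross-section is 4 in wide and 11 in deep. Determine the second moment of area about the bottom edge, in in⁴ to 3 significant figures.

I_base ≈ 1770 in⁴

The section: 4 × 11, A = 44 in², y = 5.5 in, Ī = 443.67 in⁴.
Transfer it to the bottom edge using Ī + A·d² with d = y − 0:
  the section: d = 5.5 in → contributes +1774.7 in⁴
Total I = 1774.7 in⁴.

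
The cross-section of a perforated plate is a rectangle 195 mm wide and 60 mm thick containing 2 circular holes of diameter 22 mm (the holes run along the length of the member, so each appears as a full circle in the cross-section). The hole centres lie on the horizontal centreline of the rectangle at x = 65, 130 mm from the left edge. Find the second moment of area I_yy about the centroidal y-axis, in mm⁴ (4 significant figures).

I_yy ≈ 3.625 × 10⁷ mm⁴

Decompose the section into non-overlapping parts with the origin at the bottom-left of its bounding rectangle.
Plate: 195 × 60, A = 11 700 mm², x = 97.5 mm, Ī = 37 074 375 mm⁴.
Hole 1 (subtracted): ⌀22, A = 380.133 mm², x = 65 mm, Ī = 11 499 mm⁴.
Hole 2 (subtracted): ⌀22, A = 380.133 mm², x = 130 mm, Ī = 11 499 mm⁴.
By symmetry the centroid is at mid-width, x̄ = 97.5 mm.
Transfer each piece to the centroidal y-axis using Ī + A·d² with d = x − 97.5:
  plate: d = 0 mm → contributes +37 074 375 mm⁴
  hole 1: d = -32.5 mm → contributes −413 014 mm⁴
  hole 2: d = 32.5 mm → contributes −413 014 mm⁴
Total I = 36 248 347 mm⁴.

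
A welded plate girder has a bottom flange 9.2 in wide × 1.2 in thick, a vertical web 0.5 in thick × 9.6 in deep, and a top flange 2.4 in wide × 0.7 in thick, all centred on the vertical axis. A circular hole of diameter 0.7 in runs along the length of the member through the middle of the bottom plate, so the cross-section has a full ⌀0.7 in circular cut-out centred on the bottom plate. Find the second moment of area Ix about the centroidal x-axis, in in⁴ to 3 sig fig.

Decompose the section into non-overlapping parts with the origin at the bottom-left of its bounding rectangle.
Bottom plate: 9.2 × 1.2, A = 11.04 in², y = 0.6 in, Ī = 1.3248 in⁴.
Web plate: 0.5 × 9.6, A = 4.8 in², y = 6 in, Ī = 36.864 in⁴.
Top plate: 2.4 × 0.7, A = 1.68 in², y = 11.15 in, Ī = 0.0686 in⁴.
Hole (subtracted): ⌀0.7, A = 0.38485 in², y = 0.6 in, Ī = 0.011786 in⁴.
Centroid: ȳ = ΣA·y / ΣA = 3.147 in.
Transfer each piece to the centroidal x-axis using Ī + A·d² with d = y − 3.147:
  bottom plate: d = -2.547 in → contributes +72.946 in⁴
  web plate: d = 2.853 in → contributes +75.933 in⁴
  top plate: d = 8.003 in → contributes +107.67 in⁴
  hole: d = -2.547 in → contributes −2.5084 in⁴
Total I = 254.04 in⁴.

Ix ≈ 254 in⁴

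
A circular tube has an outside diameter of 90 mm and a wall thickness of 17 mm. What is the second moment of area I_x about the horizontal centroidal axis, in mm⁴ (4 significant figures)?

I_x ≈ 2.738 × 10⁶ mm⁴

Treat the section as a set of non-overlapping primitives; coordinates are from the bounding-box lower-left.
Outer circle: ⌀90, A = 6361.73 mm², y = 45 mm, Ī = 3 220 623 mm⁴.
Bore (subtracted): ⌀56, A = 2463.01 mm², y = 45 mm, Ī = 482 750 mm⁴.
By symmetry the centroid is at mid-height, ȳ = 45 mm.
All pieces are centred on the horizontal centroidal axis, so I = ΣĪ (holes subtracted) = 2 737 874 mm⁴.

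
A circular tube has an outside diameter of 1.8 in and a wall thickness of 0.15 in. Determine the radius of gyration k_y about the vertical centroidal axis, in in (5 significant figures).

Decompose the section into non-overlapping parts with the origin at the bottom-left of its bounding rectangle.
Outer circle: ⌀1.8, A = 2.54469 in², x = 0.9 in, Ī = 0.5152997 in⁴.
Bore (subtracted): ⌀1.5, A = 1.767146 in², x = 0.9 in, Ī = 0.2485049 in⁴.
By symmetry the centroid is at mid-width, x̄ = 0.9 in.
All pieces are centred on the vertical centroidal axis, so I = ΣĪ (holes subtracted) = 0.2667948 in⁴.
Radius of gyration: k = √(I/A) = √(0.2667948 / 0.7775442) = 0.5857687 in.

k_y ≈ 0.58577 in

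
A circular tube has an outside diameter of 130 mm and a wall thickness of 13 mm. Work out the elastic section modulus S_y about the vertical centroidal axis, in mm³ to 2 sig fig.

S_y ≈ 1.3 × 10⁵ mm³

Break the section into simple shapes (no overlaps), measuring from the bottom-left corner of the bounding box.
Outer circle: ⌀130, A = 13 273 mm², x = 65 mm, Ī = 14 019 848 mm⁴.
Bore (subtracted): ⌀104, A = 8 495 mm², x = 65 mm, Ī = 5 742 530 mm⁴.
By symmetry the centroid is at mid-width, x̄ = 65 mm.
All pieces are centred on the vertical centroidal axis, so I = ΣĪ (holes subtracted) = 8 277 318 mm⁴.
Extreme fibre distance c = 65 mm; S = I/c = 127 343 mm³.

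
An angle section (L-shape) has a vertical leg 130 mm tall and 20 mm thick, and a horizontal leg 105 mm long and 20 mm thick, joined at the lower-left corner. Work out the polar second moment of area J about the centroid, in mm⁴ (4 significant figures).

J ≈ 1.077 × 10⁷ mm⁴

Decompose the section into non-overlapping parts with the origin at the bottom-left of its bounding rectangle.
Vertical leg: 20 × 130, A = 2 600 mm², y = 65 mm, Ī = 3 661 667 mm⁴.
Horizontal leg (remainder): 85 × 20, A = 1 700 mm², y = 10 mm, Ī = 56666.7 mm⁴.
Centroid: ȳ = ΣA·y / ΣA = 43.2558 mm.
Transfer each piece to the centroidal x-axis using Ī + A·d² with d = y − 43.2558:
  vertical leg: d = 21.7442 mm → contributes +4 890 972 mm⁴
  horizontal leg (remainder): d = -33.2558 mm → contributes +1 936 780 mm⁴
Total I = 6 827 752 mm⁴.
For the y-axis: x̄ = 30.7558 mm.
Repeating about the centroidal y-axis gives I_y = 3 943 377 mm⁴.
Polar second moment: J = I_x + I_y = 10 771 129 mm⁴.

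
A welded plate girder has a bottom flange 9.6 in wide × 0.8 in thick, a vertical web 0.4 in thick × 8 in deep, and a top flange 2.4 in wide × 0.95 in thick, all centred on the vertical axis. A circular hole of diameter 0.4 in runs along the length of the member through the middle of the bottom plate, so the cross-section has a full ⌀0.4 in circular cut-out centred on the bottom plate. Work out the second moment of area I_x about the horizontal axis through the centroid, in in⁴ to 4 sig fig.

I_x ≈ 168.8 in⁴

Split into non-overlapping primitives; take the origin at the lower-left of the bounding box.
Bottom plate: 9.6 × 0.8, A = 7.68 in², y = 0.4 in, Ī = 0.4096 in⁴.
Web plate: 0.4 × 8, A = 3.2 in², y = 4.8 in, Ī = 17.0667 in⁴.
Top plate: 2.4 × 0.95, A = 2.28 in², y = 9.275 in, Ī = 0.171475 in⁴.
Hole (subtracted): ⌀0.4, A = 0.125664 in², y = 0.4 in, Ī = 0.00125664 in⁴.
Centroid: ȳ = ΣA·y / ΣA = 3.03266 in.
Transfer each piece to the horizontal axis through the centroid using Ī + A·d² with d = y − 3.03266:
  bottom plate: d = -2.63266 in → contributes +53.639 in⁴
  web plate: d = 1.76734 in → contributes +27.0618 in⁴
  top plate: d = 6.24234 in → contributes +89.0157 in⁴
  hole: d = -2.63266 in → contributes −0.87222 in⁴
Total I = 168.844 in⁴.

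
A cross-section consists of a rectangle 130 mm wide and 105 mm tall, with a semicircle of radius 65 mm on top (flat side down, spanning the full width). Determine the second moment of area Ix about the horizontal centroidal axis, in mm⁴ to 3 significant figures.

Treat the section as a set of non-overlapping primitives; coordinates are from the bounding-box lower-left.
Rectangular body: 130 × 105, A = 13 650 mm², y = 52.5 mm, Ī = 12 540 938 mm⁴.
Semicircular cap: semicircle r = 65, A = 6636.6 mm², y = 132.59 mm, Ī = 1 959 230 mm⁴.
Centroid: ȳ = ΣA·y / ΣA = 78.7 mm.
Transfer each piece to the horizontal centroidal axis using Ī + A·d² with d = y − 78.7:
  rectangular body: d = -26.2 mm → contributes +21 910 713 mm⁴
  semicircular cap: d = 53.887 mm → contributes +21 230 718 mm⁴
Total I = 43 141 431 mm⁴.

Ix ≈ 4.31 × 10⁷ mm⁴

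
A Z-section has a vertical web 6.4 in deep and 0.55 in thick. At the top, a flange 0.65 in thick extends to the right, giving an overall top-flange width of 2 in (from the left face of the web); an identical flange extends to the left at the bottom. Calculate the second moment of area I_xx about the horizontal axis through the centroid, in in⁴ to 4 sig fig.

I_xx ≈ 27.66 in⁴

Decompose the section into non-overlapping parts with the origin at the bottom-left of its bounding rectangle.
Web: 0.55 × 6.4, A = 3.52 in², y = 3.2 in, Ī = 12.0149 in⁴.
Top flange (beyond web): 1.45 × 0.65, A = 0.9425 in², y = 6.075 in, Ī = 0.0331839 in⁴.
Bottom flange (beyond web): 1.45 × 0.65, A = 0.9425 in², y = 0.325 in, Ī = 0.0331839 in⁴.
Centroid: ȳ = ΣA·y / ΣA = 3.2 in.
Transfer each piece to the horizontal axis through the centroid using Ī + A·d² with d = y − 3.2:
  web: d = 0 in → contributes +12.0149 in⁴
  top flange (beyond web): d = 2.875 in → contributes +7.82354 in⁴
  bottom flange (beyond web): d = -2.875 in → contributes +7.82354 in⁴
Total I = 27.662 in⁴.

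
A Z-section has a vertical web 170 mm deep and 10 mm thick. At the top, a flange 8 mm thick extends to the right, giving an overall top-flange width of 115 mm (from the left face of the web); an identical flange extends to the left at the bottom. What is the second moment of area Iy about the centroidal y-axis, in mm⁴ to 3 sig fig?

Iy ≈ 7.11 × 10⁶ mm⁴

Treat the section as a set of non-overlapping primitives; coordinates are from the bounding-box lower-left.
Web: 10 × 170, A = 1 700 mm², x = 110 mm, Ī = 14 167 mm⁴.
Top flange (beyond web): 105 × 8, A = 840 mm², x = 167.5 mm, Ī = 771 750 mm⁴.
Bottom flange (beyond web): 105 × 8, A = 840 mm², x = 52.5 mm, Ī = 771 750 mm⁴.
Centroid: x̄ = ΣA·x / ΣA = 110 mm.
Transfer each piece to the centroidal y-axis using Ī + A·d² with d = x − 110:
  web: d = 0 mm → contributes +14 167 mm⁴
  top flange (beyond web): d = 57.5 mm → contributes +3 549 000 mm⁴
  bottom flange (beyond web): d = -57.5 mm → contributes +3 549 000 mm⁴
Total I = 7 112 167 mm⁴.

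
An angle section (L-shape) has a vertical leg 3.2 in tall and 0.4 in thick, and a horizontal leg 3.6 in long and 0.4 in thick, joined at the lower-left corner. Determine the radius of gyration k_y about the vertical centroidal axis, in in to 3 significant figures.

k_y ≈ 1.12 in

Decompose the section into non-overlapping parts with the origin at the bottom-left of its bounding rectangle.
Vertical leg: 0.4 × 3.2, A = 1.28 in², x = 0.2 in, Ī = 0.017067 in⁴.
Horizontal leg (remainder): 3.2 × 0.4, A = 1.28 in², x = 2 in, Ī = 1.0923 in⁴.
Centroid: x̄ = ΣA·x / ΣA = 1.1 in.
Transfer each piece to the vertical centroidal axis using Ī + A·d² with d = x − 1.1:
  vertical leg: d = -0.9 in → contributes +1.0539 in⁴
  horizontal leg (remainder): d = 0.9 in → contributes +2.1291 in⁴
Total I = 3.1829 in⁴.
Radius of gyration: k = √(I/A) = √(3.1829 / 2.56) = 1.115 in.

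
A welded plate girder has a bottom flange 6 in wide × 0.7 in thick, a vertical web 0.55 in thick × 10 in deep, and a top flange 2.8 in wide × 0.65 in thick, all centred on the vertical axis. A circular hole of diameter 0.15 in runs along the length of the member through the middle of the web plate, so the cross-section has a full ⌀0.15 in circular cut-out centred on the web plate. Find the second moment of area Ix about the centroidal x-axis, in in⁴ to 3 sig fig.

Decompose the section into non-overlapping parts with the origin at the bottom-left of its bounding rectangle.
Bottom plate: 6 × 0.7, A = 4.2 in², y = 0.35 in, Ī = 0.1715 in⁴.
Web plate: 0.55 × 10, A = 5.5 in², y = 5.7 in, Ī = 45.833 in⁴.
Top plate: 2.8 × 0.65, A = 1.82 in², y = 11.025 in, Ī = 0.064079 in⁴.
Hole (subtracted): ⌀0.15, A = 0.017671 in², y = 5.7 in, Ī = 0.00002485 in⁴.
Centroid: ȳ = ΣA·y / ΣA = 4.5891 in.
Transfer each piece to the centroidal x-axis using Ī + A·d² with d = y − 4.5891:
  bottom plate: d = -4.2391 in → contributes +75.644 in⁴
  web plate: d = 1.1109 in → contributes +52.621 in⁴
  top plate: d = 6.4359 in → contributes +75.451 in⁴
  hole: d = 1.1109 in → contributes −0.021835 in⁴
Total I = 203.69 in⁴.

Ix ≈ 204 in⁴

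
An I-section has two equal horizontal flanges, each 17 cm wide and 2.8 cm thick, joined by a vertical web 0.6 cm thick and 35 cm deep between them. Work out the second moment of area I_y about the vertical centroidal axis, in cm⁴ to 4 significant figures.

I_y ≈ 2293 cm⁴

Decompose the section into non-overlapping parts with the origin at the bottom-left of its bounding rectangle.
Bottom flange: 17 × 2.8, A = 47.6 cm², x = 8.5 cm, Ī = 1146.37 cm⁴.
Web: 0.6 × 35, A = 21 cm², x = 8.5 cm, Ī = 0.63 cm⁴.
Top flange: 17 × 2.8, A = 47.6 cm², x = 8.5 cm, Ī = 1146.37 cm⁴.
By symmetry the centroid is at mid-width, x̄ = 8.5 cm.
All pieces are centred on the vertical centroidal axis, so I = ΣĪ = 2293.36 cm⁴.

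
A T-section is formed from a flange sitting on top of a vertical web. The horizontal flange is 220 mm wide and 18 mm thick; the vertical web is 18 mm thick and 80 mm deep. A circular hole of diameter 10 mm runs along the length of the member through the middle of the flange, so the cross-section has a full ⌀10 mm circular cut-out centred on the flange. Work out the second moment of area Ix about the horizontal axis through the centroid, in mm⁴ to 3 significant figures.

Ix ≈ 3.40 × 10⁶ mm⁴

Break the section into simple shapes (no overlaps), measuring from the bottom-left corner of the bounding box.
Flange: 220 × 18, A = 3 960 mm², y = 89 mm, Ī = 106 920 mm⁴.
Web: 18 × 80, A = 1 440 mm², y = 40 mm, Ī = 768 000 mm⁴.
Hole (subtracted): ⌀10, A = 78.54 mm², y = 89 mm, Ī = 490.87 mm⁴.
Centroid: ȳ = ΣA·y / ΣA = 75.74 mm.
Transfer each piece to the horizontal axis through the centroid using Ī + A·d² with d = y − 75.74:
  flange: d = 13.26 mm → contributes +803 147 mm⁴
  web: d = -35.74 mm → contributes +2 607 430 mm⁴
  hole: d = 13.26 mm → contributes −14 299 mm⁴
Total I = 3 396 277 mm⁴.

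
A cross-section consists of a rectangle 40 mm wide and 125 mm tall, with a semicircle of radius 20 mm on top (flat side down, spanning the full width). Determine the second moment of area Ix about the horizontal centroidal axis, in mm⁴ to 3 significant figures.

Ix ≈ 9.34 × 10⁶ mm⁴

Decompose the section into non-overlapping parts with the origin at the bottom-left of its bounding rectangle.
Rectangular body: 40 × 125, A = 5 000 mm², y = 62.5 mm, Ī = 6 510 417 mm⁴.
Semicircular cap: semicircle r = 20, A = 628.32 mm², y = 133.49 mm, Ī = 17 561 mm⁴.
Centroid: ȳ = ΣA·y / ΣA = 70.425 mm.
Transfer each piece to the horizontal centroidal axis using Ī + A·d² with d = y − 70.425:
  rectangular body: d = -7.9248 mm → contributes +6 824 428 mm⁴
  semicircular cap: d = 63.063 mm → contributes +2 516 385 mm⁴
Total I = 9 340 813 mm⁴.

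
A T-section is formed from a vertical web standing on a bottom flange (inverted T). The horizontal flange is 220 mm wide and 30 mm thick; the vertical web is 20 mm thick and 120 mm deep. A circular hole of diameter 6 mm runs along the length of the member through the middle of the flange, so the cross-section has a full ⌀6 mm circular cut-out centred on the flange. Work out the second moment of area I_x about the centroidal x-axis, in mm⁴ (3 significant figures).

Split into non-overlapping primitives; take the origin at the lower-left of the bounding box.
Flange: 220 × 30, A = 6 600 mm², y = 15 mm, Ī = 495 000 mm⁴.
Web: 20 × 120, A = 2 400 mm², y = 90 mm, Ī = 2 880 000 mm⁴.
Hole (subtracted): ⌀6, A = 28.274 mm², y = 15 mm, Ī = 63.617 mm⁴.
Centroid: ȳ = ΣA·y / ΣA = 35.063 mm.
Transfer each piece to the centroidal x-axis using Ī + A·d² with d = y − 35.063:
  flange: d = -20.063 mm → contributes +3 151 666 mm⁴
  web: d = 54.937 mm → contributes +10 123 370 mm⁴
  hole: d = -20.063 mm → contributes −11 445 mm⁴
Total I = 13 263 591 mm⁴.

I_x ≈ 1.33 × 10⁷ mm⁴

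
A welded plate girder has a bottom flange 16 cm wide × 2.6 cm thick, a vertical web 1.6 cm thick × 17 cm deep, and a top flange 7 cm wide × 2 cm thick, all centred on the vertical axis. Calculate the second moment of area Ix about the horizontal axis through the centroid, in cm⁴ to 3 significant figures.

Ix ≈ 5030 cm⁴

Treat the section as a set of non-overlapping primitives; coordinates are from the bounding-box lower-left.
Bottom plate: 16 × 2.6, A = 41.6 cm², y = 1.3 cm, Ī = 23.435 cm⁴.
Web plate: 1.6 × 17, A = 27.2 cm², y = 11.1 cm, Ī = 655.07 cm⁴.
Top plate: 7 × 2, A = 14 cm², y = 20.6 cm, Ī = 4.6667 cm⁴.
Centroid: ȳ = ΣA·y / ΣA = 7.7826 cm.
Transfer each piece to the horizontal axis through the centroid using Ī + A·d² with d = y − 7.7826:
  bottom plate: d = -6.4826 cm → contributes +1771.6 cm⁴
  web plate: d = 3.3174 cm → contributes +954.4 cm⁴
  top plate: d = 12.817 cm → contributes +2304.7 cm⁴
Total I = 5030.7 cm⁴.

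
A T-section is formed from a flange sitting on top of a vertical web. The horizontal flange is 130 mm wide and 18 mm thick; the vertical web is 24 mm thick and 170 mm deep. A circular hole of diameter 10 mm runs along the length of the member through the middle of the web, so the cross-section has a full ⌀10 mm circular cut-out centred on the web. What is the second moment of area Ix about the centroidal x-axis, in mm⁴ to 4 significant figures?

Ix ≈ 2.294 × 10⁷ mm⁴

Decompose the section into non-overlapping parts with the origin at the bottom-left of its bounding rectangle.
Flange: 130 × 18, A = 2 340 mm², y = 179 mm, Ī = 63 180 mm⁴.
Web: 24 × 170, A = 4 080 mm², y = 85 mm, Ī = 9 826 000 mm⁴.
Hole (subtracted): ⌀10, A = 78.5398 mm², y = 85 mm, Ī = 490.874 mm⁴.
Centroid: ȳ = ΣA·y / ΣA = 119.686 mm.
Transfer each piece to the centroidal x-axis using Ī + A·d² with d = y − 119.686:
  flange: d = 59.314 mm → contributes +8 295 647 mm⁴
  web: d = -34.686 mm → contributes +14 734 729 mm⁴
  hole: d = -34.686 mm → contributes −94983.7 mm⁴
Total I = 22 935 393 mm⁴.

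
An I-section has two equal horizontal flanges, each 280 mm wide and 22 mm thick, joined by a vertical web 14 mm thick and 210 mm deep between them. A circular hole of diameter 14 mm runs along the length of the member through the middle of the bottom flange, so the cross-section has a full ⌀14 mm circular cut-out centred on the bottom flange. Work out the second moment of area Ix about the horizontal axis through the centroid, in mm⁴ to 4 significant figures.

Ix ≈ 1.750 × 10⁸ mm⁴

Decompose the section into non-overlapping parts with the origin at the bottom-left of its bounding rectangle.
Bottom flange: 280 × 22, A = 6 160 mm², y = 11 mm, Ī = 248 453 mm⁴.
Web: 14 × 210, A = 2 940 mm², y = 127 mm, Ī = 10 804 500 mm⁴.
Top flange: 280 × 22, A = 6 160 mm², y = 243 mm, Ī = 248 453 mm⁴.
Hole (subtracted): ⌀14, A = 153.938 mm², y = 11 mm, Ī = 1885.74 mm⁴.
Centroid: ȳ = ΣA·y / ΣA = 128.182 mm.
Transfer each piece to the horizontal axis through the centroid using Ī + A·d² with d = y − 128.182:
  bottom flange: d = -117.182 mm → contributes +84 835 378 mm⁴
  web: d = -1.1821 mm → contributes +10 808 608 mm⁴
  top flange: d = 114.818 mm → contributes +81 456 664 mm⁴
  hole: d = -117.182 mm → contributes −2 115 708 mm⁴
Total I = 174 984 942 mm⁴.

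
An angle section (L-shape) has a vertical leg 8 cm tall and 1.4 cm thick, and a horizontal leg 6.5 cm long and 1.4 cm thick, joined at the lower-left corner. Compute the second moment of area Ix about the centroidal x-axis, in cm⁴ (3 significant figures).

Ix ≈ 108 cm⁴

Decompose the section into non-overlapping parts with the origin at the bottom-left of its bounding rectangle.
Vertical leg: 1.4 × 8, A = 11.2 cm², y = 4 cm, Ī = 59.733 cm⁴.
Horizontal leg (remainder): 5.1 × 1.4, A = 7.14 cm², y = 0.7 cm, Ī = 1.1662 cm⁴.
Centroid: ȳ = ΣA·y / ΣA = 2.7153 cm.
Transfer each piece to the centroidal x-axis using Ī + A·d² with d = y − 2.7153:
  vertical leg: d = 1.2847 cm → contributes +78.219 cm⁴
  horizontal leg (remainder): d = -2.0153 cm → contributes +30.164 cm⁴
Total I = 108.38 cm⁴.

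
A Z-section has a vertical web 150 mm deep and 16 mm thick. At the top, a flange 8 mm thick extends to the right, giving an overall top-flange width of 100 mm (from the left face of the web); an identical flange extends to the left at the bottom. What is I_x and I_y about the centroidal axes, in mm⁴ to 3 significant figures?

I_x ≈ 1.13 × 10⁷ mm⁴, I_y ≈ 4.20 × 10⁶ mm⁴

Decompose the section into non-overlapping parts with the origin at the bottom-left of its bounding rectangle.
Web: 16 × 150, A = 2 400 mm², y = 75 mm, Ī = 4 500 000 mm⁴.
Top flange (beyond web): 84 × 8, A = 672 mm², y = 146 mm, Ī = 3 584 mm⁴.
Bottom flange (beyond web): 84 × 8, A = 672 mm², y = 4 mm, Ī = 3 584 mm⁴.
Centroid: ȳ = ΣA·y / ΣA = 75 mm.
Transfer each piece to the centroidal x-axis using Ī + A·d² with d = y − 75:
  web: d = 0 mm → contributes +4 500 000 mm⁴
  top flange (beyond web): d = 71 mm → contributes +3 391 136 mm⁴
  bottom flange (beyond web): d = -71 mm → contributes +3 391 136 mm⁴
Total I = 11 282 272 mm⁴.
For the y-axis: x̄ = 92 mm.
Repeating about the centroidal y-axis gives I_y = 4 201 472 mm⁴.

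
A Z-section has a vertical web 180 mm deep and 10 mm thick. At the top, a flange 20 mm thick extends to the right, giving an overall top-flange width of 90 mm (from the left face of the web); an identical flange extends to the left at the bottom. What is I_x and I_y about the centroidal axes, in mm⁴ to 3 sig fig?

Split into non-overlapping primitives; take the origin at the lower-left of the bounding box.
Web: 10 × 180, A = 1 800 mm², y = 90 mm, Ī = 4 860 000 mm⁴.
Top flange (beyond web): 80 × 20, A = 1 600 mm², y = 170 mm, Ī = 53 333 mm⁴.
Bottom flange (beyond web): 80 × 20, A = 1 600 mm², y = 10 mm, Ī = 53 333 mm⁴.
Centroid: ȳ = ΣA·y / ΣA = 90 mm.
Transfer each piece to the centroidal x-axis using Ī + A·d² with d = y − 90:
  web: d = 0 mm → contributes +4 860 000 mm⁴
  top flange (beyond web): d = 80 mm → contributes +10 293 333 mm⁴
  bottom flange (beyond web): d = -80 mm → contributes +10 293 333 mm⁴
Total I = 25 446 667 mm⁴.
For the y-axis: x̄ = 85 mm.
Repeating about the centroidal y-axis gives I_y = 8 201 667 mm⁴.

I_x ≈ 2.54 × 10⁷ mm⁴, I_y ≈ 8.20 × 10⁶ mm⁴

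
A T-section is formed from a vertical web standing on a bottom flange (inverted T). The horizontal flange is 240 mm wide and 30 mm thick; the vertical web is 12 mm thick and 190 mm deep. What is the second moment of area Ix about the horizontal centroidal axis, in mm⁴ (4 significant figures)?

Decompose the section into non-overlapping parts with the origin at the bottom-left of its bounding rectangle.
Flange: 240 × 30, A = 7 200 mm², y = 15 mm, Ī = 540 000 mm⁴.
Web: 12 × 190, A = 2 280 mm², y = 125 mm, Ī = 6 859 000 mm⁴.
Centroid: ȳ = ΣA·y / ΣA = 41.4557 mm.
Transfer each piece to the horizontal centroidal axis using Ī + A·d² with d = y − 41.4557:
  flange: d = -26.4557 mm → contributes +5 579 308 mm⁴
  web: d = 83.5443 mm → contributes +22 772 604 mm⁴
Total I = 28 351 911 mm⁴.

Ix ≈ 2.835 × 10⁷ mm⁴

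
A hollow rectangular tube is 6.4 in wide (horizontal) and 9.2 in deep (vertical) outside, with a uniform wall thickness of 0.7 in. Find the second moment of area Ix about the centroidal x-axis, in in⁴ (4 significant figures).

Ix ≈ 217.6 in⁴

Break the section into simple shapes (no overlaps), measuring from the bottom-left corner of the bounding box.
Outer rectangle: 6.4 × 9.2, A = 58.88 in², y = 4.6 in, Ī = 415.3 in⁴.
Inner void (subtracted): 5 × 7.8, A = 39 in², y = 4.6 in, Ī = 197.73 in⁴.
By symmetry the centroid is at mid-height, ȳ = 4.6 in.
All pieces are centred on the centroidal x-axis, so I = ΣĪ (holes subtracted) = 217.57 in⁴.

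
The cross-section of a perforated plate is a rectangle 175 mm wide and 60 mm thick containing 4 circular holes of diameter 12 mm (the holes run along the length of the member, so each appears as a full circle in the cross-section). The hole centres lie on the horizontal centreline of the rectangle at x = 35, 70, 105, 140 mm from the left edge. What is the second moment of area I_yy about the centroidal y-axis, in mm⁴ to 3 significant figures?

I_yy ≈ 2.61 × 10⁷ mm⁴

Split into non-overlapping primitives; take the origin at the lower-left of the bounding box.
Plate: 175 × 60, A = 10 500 mm², x = 87.5 mm, Ī = 26 796 875 mm⁴.
Hole 1 (subtracted): ⌀12, A = 113.1 mm², x = 35 mm, Ī = 1017.9 mm⁴.
Hole 2 (subtracted): ⌀12, A = 113.1 mm², x = 70 mm, Ī = 1017.9 mm⁴.
Hole 3 (subtracted): ⌀12, A = 113.1 mm², x = 105 mm, Ī = 1017.9 mm⁴.
Hole 4 (subtracted): ⌀12, A = 113.1 mm², x = 140 mm, Ī = 1017.9 mm⁴.
By symmetry the centroid is at mid-width, x̄ = 87.5 mm.
Transfer each piece to the centroidal y-axis using Ī + A·d² with d = x − 87.5:
  plate: d = 0 mm → contributes +26 796 875 mm⁴
  hole 1: d = -52.5 mm → contributes −312 742 mm⁴
  hole 2: d = -17.5 mm → contributes −35 654 mm⁴
  hole 3: d = 17.5 mm → contributes −35 654 mm⁴
  hole 4: d = 52.5 mm → contributes −312 742 mm⁴
Total I = 26 100 082 mm⁴.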